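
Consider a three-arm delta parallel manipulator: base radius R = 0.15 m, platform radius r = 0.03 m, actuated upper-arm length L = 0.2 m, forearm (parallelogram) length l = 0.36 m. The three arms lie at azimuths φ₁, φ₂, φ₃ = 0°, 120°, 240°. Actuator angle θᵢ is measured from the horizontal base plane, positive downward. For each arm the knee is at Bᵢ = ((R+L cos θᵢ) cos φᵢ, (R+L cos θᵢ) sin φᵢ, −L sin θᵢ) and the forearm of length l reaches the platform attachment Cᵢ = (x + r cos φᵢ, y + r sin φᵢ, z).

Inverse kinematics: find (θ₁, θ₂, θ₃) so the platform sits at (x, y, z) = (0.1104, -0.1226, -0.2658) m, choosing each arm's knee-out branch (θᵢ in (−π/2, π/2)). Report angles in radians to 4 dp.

arm 1 (φ=0.0°): x'=0.1104, y'=-0.1226
  e−x'=0.0096;  (l²−L²−(e−x')²−y'²−z²)/2L = 0.0096
  √(A²+B²)=0.2660;  θ1 = -1.5347+1.5348 ≈ 0.0001
arm 2 (φ=120.0°): x'=-0.1614, y'=-0.0343
  e−x'=0.2814;  (l²−L²−(e−x')²−y'²−z²)/2L = -0.1535
  θ2 = atan2(B,A) + arccos(C/0.3871) = 1.2216
rotate P by −φ3: (0.0510, 0.1569, -0.2658)
  A cos θ + B sin θ = C:  0.0690·cos θ + -0.2658·sin θ = -0.0261
  √(A²+B²)=0.2746;  θ3 = -1.3167+1.6659 ≈ 0.3492

θ₁ = 0.0001, θ₂ = 1.2216, θ₃ = 0.3492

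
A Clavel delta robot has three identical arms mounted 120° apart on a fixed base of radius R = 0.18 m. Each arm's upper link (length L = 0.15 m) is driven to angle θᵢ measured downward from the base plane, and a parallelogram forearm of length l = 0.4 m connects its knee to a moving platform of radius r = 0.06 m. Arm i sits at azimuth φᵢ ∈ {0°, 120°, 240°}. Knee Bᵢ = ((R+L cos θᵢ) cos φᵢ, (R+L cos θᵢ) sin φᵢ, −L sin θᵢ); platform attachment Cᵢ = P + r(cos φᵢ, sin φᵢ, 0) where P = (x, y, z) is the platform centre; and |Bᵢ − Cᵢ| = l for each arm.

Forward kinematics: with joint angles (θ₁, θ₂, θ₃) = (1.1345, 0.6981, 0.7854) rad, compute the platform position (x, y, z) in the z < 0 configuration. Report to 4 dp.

S1 = (0.1834·cos0.0°, 0.1834·sin0.0°, -0.1359) = (0.1834, 0.0000, -0.1359)
arm 2 at φ=120.0°: e+L cos θ2 = 0.2349;  S2 = (-0.1175, 0.2034, -0.0964)
φ3=240.0°: virtual centre (-0.1130, -0.1958, -0.1061), radius l
eliminate P² terms by subtracting sphere 1 from 2 and 3
linear system: -0.6017x+0.4069y = 0.0124−0.0791z; -0.5928x+-0.3916y = 0.0102−0.0598z
det = 0.4768;  x = -0.0189+0.1159z,  y = 0.0024+-0.0229z
into |P−S₁|² = l²: 1.0140z² + 0.2249z + -0.1006 = 0;  Δ = 0.4586;  z = -0.4448 or 0.2230 → z<0 root = -0.4448
x = -0.0705, y = 0.0126

(-0.0705, 0.0126, -0.4448)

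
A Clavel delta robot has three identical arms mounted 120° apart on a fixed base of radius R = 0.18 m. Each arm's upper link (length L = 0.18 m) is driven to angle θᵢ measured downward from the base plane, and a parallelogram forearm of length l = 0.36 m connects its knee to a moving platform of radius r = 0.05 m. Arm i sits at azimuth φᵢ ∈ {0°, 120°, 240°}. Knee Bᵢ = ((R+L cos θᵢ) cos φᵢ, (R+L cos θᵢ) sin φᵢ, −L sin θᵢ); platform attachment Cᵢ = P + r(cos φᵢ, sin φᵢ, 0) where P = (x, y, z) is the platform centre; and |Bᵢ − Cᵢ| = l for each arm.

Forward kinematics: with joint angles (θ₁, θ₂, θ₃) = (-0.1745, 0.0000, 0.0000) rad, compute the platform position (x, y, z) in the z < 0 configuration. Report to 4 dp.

(0.0109, 0.0000, -0.1732)

S1 = (0.3073·cos0.0°, 0.3073·sin0.0°, 0.0313) = (0.3073, 0.0000, 0.0313)
φ2=120.0°: virtual centre (-0.1550, 0.2685, 0.0000), radius l
arm 3 at φ=240.0°: e+L cos θ3 = 0.3100;  S3 = (-0.1550, -0.2685, 0.0000)
subtract pairs → two planes through P
plane₁₂: -0.9245x+0.5369y+-0.0625z = 0.0007
Cramer: x(z) = -0.0008-0.0676z;  y(z) = 0.0000+0.0000z
sphere 1 gives Az²+Bz+C=0 with A=1.0046, B=-0.0209, C=-0.0337;  B²−4AC=0.1360;  roots -0.1732, 0.1939;  negative root z = -0.1732
x = 0.0109, y = 0.0000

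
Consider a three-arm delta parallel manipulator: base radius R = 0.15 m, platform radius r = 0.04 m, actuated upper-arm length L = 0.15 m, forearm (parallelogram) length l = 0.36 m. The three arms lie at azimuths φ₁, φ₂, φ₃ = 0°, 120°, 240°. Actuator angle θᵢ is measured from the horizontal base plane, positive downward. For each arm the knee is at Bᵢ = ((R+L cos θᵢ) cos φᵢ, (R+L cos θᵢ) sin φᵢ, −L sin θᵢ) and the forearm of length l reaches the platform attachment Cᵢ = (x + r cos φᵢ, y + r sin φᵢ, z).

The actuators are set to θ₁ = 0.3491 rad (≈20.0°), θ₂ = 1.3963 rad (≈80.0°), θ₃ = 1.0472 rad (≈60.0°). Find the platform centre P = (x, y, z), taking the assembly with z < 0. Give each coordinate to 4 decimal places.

arm 1 at φ=0.0°: ρ1 = 0.2510;  S1 = (0.2510, 0.0000, -0.0513)
S2 = (0.1360·cos120.0°, 0.1360·sin120.0°, -0.1477) = (-0.0680, 0.1178, -0.1477)
φ3=240.0°: virtual centre (-0.0925, -0.1602, -0.1299), radius l
|S₂|²−|S₁|² = -0.0253;  |S₃|²−|S₁|² = -0.0145
[-0.6379 0.2356 -0.1928]·P = -0.0253;  [-0.6869 -0.3204 -0.1572]·P = -0.0145
Cramer: x(z) = 0.0315-0.2698z;  y(z) = -0.0221+0.0878z
into |P−S₁|² = l²: 1.0805z² + 0.2172z + -0.0783 = 0;  Δ = 0.3856;  z = -0.3878 or 0.1868 → z<0 root = -0.3878
x = 0.1361, y = -0.0562

(0.1361, -0.0562, -0.3878)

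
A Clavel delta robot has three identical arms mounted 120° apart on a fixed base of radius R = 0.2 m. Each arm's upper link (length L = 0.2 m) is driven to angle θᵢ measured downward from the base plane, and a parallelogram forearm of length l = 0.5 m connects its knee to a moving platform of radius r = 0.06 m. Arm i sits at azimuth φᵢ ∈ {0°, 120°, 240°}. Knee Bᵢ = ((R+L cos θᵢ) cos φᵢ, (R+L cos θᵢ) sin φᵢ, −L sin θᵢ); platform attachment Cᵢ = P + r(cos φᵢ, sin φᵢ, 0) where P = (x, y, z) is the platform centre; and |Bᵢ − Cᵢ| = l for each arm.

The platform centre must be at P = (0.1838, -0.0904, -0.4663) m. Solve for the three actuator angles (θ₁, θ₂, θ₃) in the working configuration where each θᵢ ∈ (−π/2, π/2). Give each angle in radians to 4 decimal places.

rotate P by −φ1: (0.1838, -0.0904, -0.4663)
  A=-0.0438, B=-0.4663, C=(l²−L²−A²−y'²−z²)/(2L)=-0.0438
  √(A²+B²)=0.4684;  θ1 = -1.6645+1.6645 ≈ 0.0000
φ2=120.0° → target in arm frame (-0.1702, -0.1140)
  A=0.3102, B=-0.4663, C=(l²−L²−A²−y'²−z²)/(2L)=-0.2916
  γ=atan2(-0.4663,0.3102)=-0.9838;  ψ=arccos(-0.5207)=2.1184;  θ2=γ+ψ≈1.1346
arm 3 (φ=240.0°): x'=-0.0136, y'=0.2044
  A=0.1536, B=-0.4663, C=(l²−L²−A²−y'²−z²)/(2L)=-0.1820
  γ=atan2(-0.4663,0.1536)=-1.2526;  ψ=arccos(-0.3707)=1.9506;  θ3=γ+ψ≈0.6980

θ₁ = 0.0000, θ₂ = 1.1346, θ₃ = 0.6980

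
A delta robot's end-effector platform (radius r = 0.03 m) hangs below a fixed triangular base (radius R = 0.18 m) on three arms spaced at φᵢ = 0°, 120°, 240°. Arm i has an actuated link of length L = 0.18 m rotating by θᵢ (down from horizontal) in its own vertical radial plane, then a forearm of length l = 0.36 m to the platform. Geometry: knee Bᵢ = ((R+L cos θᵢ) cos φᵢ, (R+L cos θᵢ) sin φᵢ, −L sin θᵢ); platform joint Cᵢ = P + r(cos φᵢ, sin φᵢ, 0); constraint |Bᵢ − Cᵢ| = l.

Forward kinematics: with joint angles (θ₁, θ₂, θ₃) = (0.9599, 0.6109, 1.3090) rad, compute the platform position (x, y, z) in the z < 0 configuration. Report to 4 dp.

centre 1 = (0.2532·cos0.0°, 0.2532·sin0.0°, -0.1474) = (0.2532, 0.0000, -0.1474)
centre 2 = (0.2974·cos120.0°, 0.2974·sin120.0°, -0.1032) = (-0.1487, 0.2576, -0.1032)
φ3=240.0°: virtual centre (-0.0983, -0.1702, -0.1739), radius l
subtract pairs → two planes through P
[-0.8039 0.5152 0.0884]·P = 0.0133;  [-0.7031 -0.3405 -0.0528]·P = -0.0170
Cramer: x(z) = 0.0067+0.0045z;  y(z) = 0.0361-0.1645z
quadratic in z: (1.0271)z²+(0.2808)z+(-0.0458)=0, √Δ=0.5165 → z ∈ {-0.3881, 0.1148}; z = -0.3881 (taking z<0)
x = 0.0049, y = 0.1000

(0.0049, 0.1000, -0.3881)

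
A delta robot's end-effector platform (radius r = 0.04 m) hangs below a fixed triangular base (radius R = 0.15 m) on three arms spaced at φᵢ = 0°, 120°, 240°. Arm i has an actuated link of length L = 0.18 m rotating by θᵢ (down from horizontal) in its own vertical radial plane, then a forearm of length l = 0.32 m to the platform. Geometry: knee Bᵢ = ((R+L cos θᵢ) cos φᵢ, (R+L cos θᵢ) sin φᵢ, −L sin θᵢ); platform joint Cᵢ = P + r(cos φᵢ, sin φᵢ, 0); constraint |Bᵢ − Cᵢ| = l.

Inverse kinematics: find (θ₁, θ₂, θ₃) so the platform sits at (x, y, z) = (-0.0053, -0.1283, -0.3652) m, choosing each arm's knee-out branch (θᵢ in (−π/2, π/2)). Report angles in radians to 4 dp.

rotate P by −φ1: (-0.0053, -0.1283, -0.3652)
  e−x'=0.1153;  (l²−L²−(e−x')²−y'²−z²)/2L = -0.2587
  √(A²+B²)=0.3830;  θ1 = -1.2650+2.3124 ≈ 1.0474
φ2=120.0° → target in arm frame (-0.1085, 0.0687)
  A=0.2185, B=-0.3652, C=(l²−L²−A²−y'²−z²)/(2L)=-0.3217
  θ2 = atan2(B,A) + arccos(C/0.4256) = 1.3963
φ3=240.0° → target in arm frame (0.1138, 0.0596)
  A cos θ + B sin θ = C:  -0.0038·cos θ + -0.3652·sin θ = -0.1859
  γ=atan2(-0.3652,-0.0038)=-1.5811;  ψ=arccos(-0.5091)=2.1049;  θ3=γ+ψ≈0.5238

θ₁ = 1.0474, θ₂ = 1.3963, θ₃ = 0.5238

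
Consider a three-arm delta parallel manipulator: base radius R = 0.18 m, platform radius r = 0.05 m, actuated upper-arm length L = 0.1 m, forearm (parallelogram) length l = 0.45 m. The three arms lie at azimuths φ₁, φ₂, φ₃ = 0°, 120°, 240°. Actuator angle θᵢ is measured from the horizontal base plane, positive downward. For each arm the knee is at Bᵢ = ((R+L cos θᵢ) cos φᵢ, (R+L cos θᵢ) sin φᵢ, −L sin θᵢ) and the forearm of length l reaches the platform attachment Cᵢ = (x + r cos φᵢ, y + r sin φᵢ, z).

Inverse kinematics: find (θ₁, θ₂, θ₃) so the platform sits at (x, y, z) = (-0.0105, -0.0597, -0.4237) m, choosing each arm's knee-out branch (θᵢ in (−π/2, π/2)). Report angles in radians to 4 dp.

rotate P by −φ1: (-0.0105, -0.0597, -0.4237)
  A cos θ + B sin θ = C:  0.1405·cos θ + -0.4237·sin θ = -0.0516
  γ=atan2(-0.4237,0.1405)=-1.2506;  ψ=arccos(-0.1157)=1.6867;  θ1=γ+ψ≈0.4361
rotate P by −φ2: (-0.0465, 0.0389, -0.4237)
  A cos θ + B sin θ = C:  0.1765·cos θ + -0.4237·sin θ = -0.0984
  θ2 = atan2(B,A) + arccos(C/0.4590) = 0.6106
rotate P by −φ3: (0.0570, 0.0208, -0.4237)
  A=0.0730, B=-0.4237, C=(l²−L²−A²−y'²−z²)/(2L)=0.0361
  √(A²+B²)=0.4300;  θ3 = -1.4001+1.4868 ≈ 0.0868

θ₁ = 0.4361, θ₂ = 0.6106, θ₃ = 0.0868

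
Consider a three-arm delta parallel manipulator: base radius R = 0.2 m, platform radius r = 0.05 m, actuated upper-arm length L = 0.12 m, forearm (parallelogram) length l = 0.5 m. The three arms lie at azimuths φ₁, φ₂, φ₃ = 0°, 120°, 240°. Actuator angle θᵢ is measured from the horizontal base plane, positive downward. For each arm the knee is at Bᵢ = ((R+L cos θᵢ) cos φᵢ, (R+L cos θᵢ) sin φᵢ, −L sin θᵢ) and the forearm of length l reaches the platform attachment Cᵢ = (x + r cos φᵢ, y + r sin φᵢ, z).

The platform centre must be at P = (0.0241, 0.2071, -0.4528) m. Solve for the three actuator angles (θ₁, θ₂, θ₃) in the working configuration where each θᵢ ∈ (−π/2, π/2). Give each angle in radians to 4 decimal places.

θ₁ = 0.5236, θ₂ = -0.1746, θ₃ = 1.3965

φ1=0.0° → target in arm frame (0.0241, 0.2071)
  A cos θ + B sin θ = C:  0.1259·cos θ + -0.4528·sin θ = -0.1174
  γ=atan2(-0.4528,0.1259)=-1.2996;  ψ=arccos(-0.2497)=1.8232;  θ1=γ+ψ≈0.5236
arm 2 (φ=120.0°): x'=0.1673, y'=-0.1244
  e−x'=-0.0173;  (l²−L²−(e−x')²−y'²−z²)/2L = 0.0616
  √(A²+B²)=0.4531;  θ2 = -1.6090+1.4344 ≈ -0.1746
φ3=240.0° → target in arm frame (-0.1914, -0.0827)
  e−x'=0.3414;  (l²−L²−(e−x')²−y'²−z²)/2L = -0.3868
  θ3 = atan2(B,A) + arccos(C/0.5671) = 1.3965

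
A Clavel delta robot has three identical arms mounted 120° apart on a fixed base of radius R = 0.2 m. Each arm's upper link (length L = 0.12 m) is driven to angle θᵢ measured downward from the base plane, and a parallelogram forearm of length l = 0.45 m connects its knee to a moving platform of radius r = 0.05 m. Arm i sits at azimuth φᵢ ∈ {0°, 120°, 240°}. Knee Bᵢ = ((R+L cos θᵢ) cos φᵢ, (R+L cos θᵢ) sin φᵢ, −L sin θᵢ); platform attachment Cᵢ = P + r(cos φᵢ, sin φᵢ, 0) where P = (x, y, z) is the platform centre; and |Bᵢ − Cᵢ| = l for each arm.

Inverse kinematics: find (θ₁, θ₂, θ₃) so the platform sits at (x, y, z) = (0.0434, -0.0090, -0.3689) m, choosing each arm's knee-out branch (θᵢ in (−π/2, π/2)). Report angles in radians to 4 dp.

θ₁ = -0.1745, θ₂ = 0.2618, θ₃ = 0.1744

rotate P by −φ1: (0.0434, -0.0090, -0.3689)
  A=0.1066, B=-0.3689, C=(l²−L²−A²−y'²−z²)/(2L)=0.1690
  θ1 = atan2(B,A) + arccos(C/0.3840) = -0.1745
arm 2 (φ=120.0°): x'=-0.0295, y'=-0.0331
  A cos θ + B sin θ = C:  0.1795·cos θ + -0.3689·sin θ = 0.0779
  γ=atan2(-0.3689,0.1795)=-1.1180;  ψ=arccos(0.1899)=1.3797;  θ2=γ+ψ≈0.2618
rotate P by −φ3: (-0.0139, 0.0421, -0.3689)
  A cos θ + B sin θ = C:  0.1639·cos θ + -0.3689·sin θ = 0.0974
  γ=atan2(-0.3689,0.1639)=-1.1527;  ψ=arccos(0.2413)=1.3271;  θ3=γ+ψ≈0.1744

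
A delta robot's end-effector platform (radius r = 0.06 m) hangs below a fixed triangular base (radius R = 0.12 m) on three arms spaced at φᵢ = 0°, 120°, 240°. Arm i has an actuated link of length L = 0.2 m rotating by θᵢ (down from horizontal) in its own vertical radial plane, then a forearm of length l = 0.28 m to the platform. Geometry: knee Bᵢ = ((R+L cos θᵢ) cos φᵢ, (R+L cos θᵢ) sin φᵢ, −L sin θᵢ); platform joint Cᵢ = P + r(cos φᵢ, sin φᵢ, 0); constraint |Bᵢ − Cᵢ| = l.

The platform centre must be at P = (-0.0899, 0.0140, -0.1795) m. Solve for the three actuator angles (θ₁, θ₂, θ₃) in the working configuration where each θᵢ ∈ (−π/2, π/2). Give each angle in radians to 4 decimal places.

θ₁ = 0.8729, θ₂ = 0.0003, θ₃ = 0.1745

φ1=0.0° → target in arm frame (-0.0899, 0.0140)
  A cos θ + B sin θ = C:  0.1499·cos θ + -0.1795·sin θ = -0.0412
  γ=atan2(-0.1795,0.1499)=-0.8750;  ψ=arccos(-0.1762)=1.7480;  θ1=γ+ψ≈0.8729
φ2=120.0° → target in arm frame (0.0571, 0.0709)
  e−x'=0.0029;  (l²−L²−(e−x')²−y'²−z²)/2L = 0.0029
  θ2 = atan2(B,A) + arccos(C/0.1795) = 0.0003
arm 3 (φ=240.0°): x'=0.0328, y'=-0.0849
  e−x'=0.0272;  (l²−L²−(e−x')²−y'²−z²)/2L = -0.0044
  √(A²+B²)=0.1815;  θ3 = -1.4205+1.5950 ≈ 0.1745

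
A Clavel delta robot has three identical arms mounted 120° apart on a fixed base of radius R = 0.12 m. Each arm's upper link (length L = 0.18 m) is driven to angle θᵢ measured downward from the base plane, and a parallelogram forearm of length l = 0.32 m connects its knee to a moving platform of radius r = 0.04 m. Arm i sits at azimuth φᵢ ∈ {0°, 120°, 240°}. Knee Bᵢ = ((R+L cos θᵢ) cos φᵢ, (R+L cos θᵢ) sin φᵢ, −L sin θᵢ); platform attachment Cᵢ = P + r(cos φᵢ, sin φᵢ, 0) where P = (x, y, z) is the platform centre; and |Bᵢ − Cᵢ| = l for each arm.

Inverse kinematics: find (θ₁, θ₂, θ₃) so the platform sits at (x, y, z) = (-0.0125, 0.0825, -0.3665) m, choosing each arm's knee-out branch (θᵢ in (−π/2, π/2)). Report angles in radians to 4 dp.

θ₁ = 0.8728, θ₂ = 0.5236, θ₃ = 1.0471

arm 1 (φ=0.0°): x'=-0.0125, y'=0.0825
  A=0.0925, B=-0.3665, C=(l²−L²−A²−y'²−z²)/(2L)=-0.2213
  γ=atan2(-0.3665,0.0925)=-1.3236;  ψ=arccos(-0.5856)=2.1964;  θ1=γ+ψ≈0.8728
φ2=120.0° → target in arm frame (0.0777, -0.0304)
  A=0.0023, B=-0.3665, C=(l²−L²−A²−y'²−z²)/(2L)=-0.1813
  θ2 = atan2(B,A) + arccos(C/0.3665) = 0.5236
arm 3 (φ=240.0°): x'=-0.0652, y'=-0.0521
  A cos θ + B sin θ = C:  0.1452·cos θ + -0.3665·sin θ = -0.2448
  γ=atan2(-0.3665,0.1452)=-1.1936;  ψ=arccos(-0.6209)=2.2407;  θ3=γ+ψ≈1.0471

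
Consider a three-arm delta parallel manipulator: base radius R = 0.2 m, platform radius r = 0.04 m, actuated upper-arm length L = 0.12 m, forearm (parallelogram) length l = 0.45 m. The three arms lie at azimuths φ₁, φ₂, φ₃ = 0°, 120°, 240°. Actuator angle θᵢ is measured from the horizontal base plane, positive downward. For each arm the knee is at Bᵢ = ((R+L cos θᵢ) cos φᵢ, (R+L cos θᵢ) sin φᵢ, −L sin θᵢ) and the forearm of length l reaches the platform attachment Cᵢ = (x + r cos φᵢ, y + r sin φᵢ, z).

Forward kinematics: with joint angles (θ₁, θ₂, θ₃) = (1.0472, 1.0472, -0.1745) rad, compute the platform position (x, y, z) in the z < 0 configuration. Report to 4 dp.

arm 1 at φ=0.0°: (R−r)+L cos θ1 = 0.2200;  O1 = (0.2200, 0.0000, -0.1039)
arm 2 at φ=120.0°: (R−r)+L cos θ2 = 0.2200;  O2 = (-0.1100, 0.1905, -0.1039)
φ3=240.0°: virtual centre (-0.1391, -0.2409, 0.0208), radius l
|O₂|²−|O₁|² = 0.0000;  |O₃|²−|O₁|² = 0.0186
linear system: -0.6600x+0.3811y = 0.0000−0.0000z; -0.7182x+-0.4818y = 0.0186−0.2495z
det = 0.5917;  x = -0.0120+0.1607z,  y = -0.0208+0.2783z
quadratic in z: (1.1033)z²+(0.1217)z+(-0.1374)=0, √Δ=0.7883 → z ∈ {-0.4124, 0.3021}; z = -0.4124 (taking z<0)
x = -0.0783, y = -0.1356

(-0.0783, -0.1356, -0.4124)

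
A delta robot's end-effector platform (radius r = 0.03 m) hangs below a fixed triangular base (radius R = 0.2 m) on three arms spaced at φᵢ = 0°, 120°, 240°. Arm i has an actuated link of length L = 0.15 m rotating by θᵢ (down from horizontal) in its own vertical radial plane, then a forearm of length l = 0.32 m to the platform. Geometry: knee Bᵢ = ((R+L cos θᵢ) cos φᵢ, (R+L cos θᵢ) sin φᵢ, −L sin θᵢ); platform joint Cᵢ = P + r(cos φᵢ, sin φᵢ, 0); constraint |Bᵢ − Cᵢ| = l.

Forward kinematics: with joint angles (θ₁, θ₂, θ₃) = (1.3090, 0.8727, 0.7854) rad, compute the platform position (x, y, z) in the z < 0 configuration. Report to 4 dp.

arm 1 at φ=0.0°: e+L cos θ1 = 0.2088;  S1 = (0.2088, 0.0000, -0.1449)
S2 = (0.2664·cos120.0°, 0.2664·sin120.0°, -0.1149) = (-0.1332, 0.2307, -0.1149)
φ3=240.0°: virtual centre (-0.1380, -0.2391, -0.1061), radius l
eliminate P² terms by subtracting sphere 1 from 2 and 3
plane₁₂: -0.6841x+0.4614y+0.0600z = 0.0196
Cramer: x(z) = -0.0308+0.0997z;  y(z) = -0.0032+0.0178z
into |P−S₁|² = l²: 1.0102z² + 0.2419z + -0.0240 = 0;  Δ = 0.1555;  z = -0.3149 or 0.0754 → z<0 root = -0.3149
x = -0.0621, y = -0.0088

(-0.0621, -0.0088, -0.3149)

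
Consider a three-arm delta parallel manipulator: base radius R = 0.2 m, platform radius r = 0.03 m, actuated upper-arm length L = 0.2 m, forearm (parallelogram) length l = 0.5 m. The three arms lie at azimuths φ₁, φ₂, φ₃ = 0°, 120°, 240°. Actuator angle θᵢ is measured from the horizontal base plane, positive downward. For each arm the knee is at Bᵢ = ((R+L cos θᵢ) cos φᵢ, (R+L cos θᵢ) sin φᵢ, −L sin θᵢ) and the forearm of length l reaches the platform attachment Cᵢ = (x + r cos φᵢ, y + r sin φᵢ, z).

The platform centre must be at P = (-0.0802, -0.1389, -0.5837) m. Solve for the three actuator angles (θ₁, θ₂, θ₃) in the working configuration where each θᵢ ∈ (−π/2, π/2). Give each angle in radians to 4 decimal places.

θ₁ = 1.3966, θ₂ = 1.3966, θ₃ = 0.6110

rotate P by −φ1: (-0.0802, -0.1389, -0.5837)
  A=0.2502, B=-0.5837, C=(l²−L²−A²−y'²−z²)/(2L)=-0.5315
  γ=atan2(-0.5837,0.2502)=-1.1658;  ψ=arccos(-0.8369)=2.5624;  θ1=γ+ψ≈1.3966
arm 2 (φ=120.0°): x'=-0.0802, y'=0.1389
  A=0.2502, B=-0.5837, C=(l²−L²−A²−y'²−z²)/(2L)=-0.5315
  γ=atan2(-0.5837,0.2502)=-1.1659;  ψ=arccos(-0.8369)=2.5624;  θ2=γ+ψ≈1.3966
φ3=240.0° → target in arm frame (0.1604, 0.0000)
  A=0.0096, B=-0.5837, C=(l²−L²−A²−y'²−z²)/(2L)=-0.3270
  √(A²+B²)=0.5838;  θ3 = -1.5543+2.1653 ≈ 0.6110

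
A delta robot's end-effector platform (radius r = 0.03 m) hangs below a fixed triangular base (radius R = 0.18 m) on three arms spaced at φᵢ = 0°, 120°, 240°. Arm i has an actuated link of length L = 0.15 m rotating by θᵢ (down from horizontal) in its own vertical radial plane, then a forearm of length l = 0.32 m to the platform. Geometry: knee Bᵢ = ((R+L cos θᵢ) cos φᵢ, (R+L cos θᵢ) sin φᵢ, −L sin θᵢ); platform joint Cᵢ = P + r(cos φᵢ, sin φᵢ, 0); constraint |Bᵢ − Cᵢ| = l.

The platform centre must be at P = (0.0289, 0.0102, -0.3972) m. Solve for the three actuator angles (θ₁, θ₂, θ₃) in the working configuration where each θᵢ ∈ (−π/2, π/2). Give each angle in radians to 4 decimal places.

θ₁ = 1.1344, θ₂ = 1.3087, θ₃ = 1.3958

φ1=0.0° → target in arm frame (0.0289, 0.0102)
  A=0.1211, B=-0.3972, C=(l²−L²−A²−y'²−z²)/(2L)=-0.3088
  γ=atan2(-0.3972,0.1211)=-1.2749;  ψ=arccos(-0.7436)=2.4093;  θ1=γ+ψ≈1.1344
rotate P by −φ2: (-0.0056, -0.0301, -0.3972)
  A cos θ + B sin θ = C:  0.1556·cos θ + -0.3972·sin θ = -0.3433
  γ=atan2(-0.3972,0.1556)=-1.1974;  ψ=arccos(-0.8048)=2.5061;  θ2=γ+ψ≈1.3087
rotate P by −φ3: (-0.0233, 0.0199, -0.3972)
  A=0.1733, B=-0.3972, C=(l²−L²−A²−y'²−z²)/(2L)=-0.3610
  θ3 = atan2(B,A) + arccos(C/0.4334) = 1.3958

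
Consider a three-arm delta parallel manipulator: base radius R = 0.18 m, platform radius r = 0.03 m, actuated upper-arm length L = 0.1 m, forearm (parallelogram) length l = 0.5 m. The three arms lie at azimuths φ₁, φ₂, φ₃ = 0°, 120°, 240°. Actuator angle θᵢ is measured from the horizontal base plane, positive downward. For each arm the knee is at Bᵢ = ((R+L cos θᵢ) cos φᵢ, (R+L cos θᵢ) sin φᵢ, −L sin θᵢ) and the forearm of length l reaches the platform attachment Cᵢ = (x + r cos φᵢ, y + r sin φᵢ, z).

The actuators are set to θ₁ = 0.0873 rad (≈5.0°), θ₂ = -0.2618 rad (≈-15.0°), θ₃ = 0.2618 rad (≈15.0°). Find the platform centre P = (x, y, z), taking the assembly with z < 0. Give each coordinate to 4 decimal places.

arm 1 at φ=0.0°: (R−r)+L cos θ1 = 0.2496;  S1 = (0.2496, 0.0000, -0.0087)
S2 = (0.2466·cos120.0°, 0.2466·sin120.0°, 0.0259) = (-0.1233, 0.2136, 0.0259)
arm 3 at φ=240.0°: (R−r)+L cos θ3 = 0.2466;  S3 = (-0.1233, -0.2136, -0.0259)
subtract pairs → two planes through P
[-0.7458 0.4271 0.0692]·P = -0.0009;  [-0.7458 -0.4271 -0.0343]·P = -0.0009
Cramer: x(z) = 0.0012+0.0234z;  y(z) = 0.0000-0.1212z
into |P−S₁|² = l²: 1.0152z² + 0.0058z + -0.1882 = 0;  Δ = 0.7644;  z = -0.4335 or 0.4277 → z<0 root = -0.4335
x = -0.0089, y = 0.0525

(-0.0089, 0.0525, -0.4335)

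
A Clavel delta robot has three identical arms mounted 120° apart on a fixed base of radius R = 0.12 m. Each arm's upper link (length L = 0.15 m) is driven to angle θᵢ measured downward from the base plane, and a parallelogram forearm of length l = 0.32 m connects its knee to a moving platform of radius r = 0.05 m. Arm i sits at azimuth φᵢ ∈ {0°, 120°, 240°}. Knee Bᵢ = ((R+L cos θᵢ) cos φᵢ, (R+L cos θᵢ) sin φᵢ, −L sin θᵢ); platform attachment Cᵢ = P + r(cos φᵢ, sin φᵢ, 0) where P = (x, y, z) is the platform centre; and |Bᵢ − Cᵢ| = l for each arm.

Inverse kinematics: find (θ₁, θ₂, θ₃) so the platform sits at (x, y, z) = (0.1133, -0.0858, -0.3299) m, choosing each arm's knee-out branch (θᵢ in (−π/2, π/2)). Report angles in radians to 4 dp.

θ₁ = 0.2619, θ₂ = 1.2216, θ₃ = 0.6978

φ1=0.0° → target in arm frame (0.1133, -0.0858)
  A=-0.0433, B=-0.3299, C=(l²−L²−A²−y'²−z²)/(2L)=-0.1272
  γ=atan2(-0.3299,-0.0433)=-1.7013;  ψ=arccos(-0.3824)=1.9632;  θ1=γ+ψ≈0.2619
φ2=120.0° → target in arm frame (-0.1310, -0.0552)
  A=0.2010, B=-0.3299, C=(l²−L²−A²−y'²−z²)/(2L)=-0.2412
  γ=atan2(-0.3299,0.2010)=-1.0237;  ψ=arccos(-0.6245)=2.2452;  θ2=γ+ψ≈1.2216
arm 3 (φ=240.0°): x'=0.0177, y'=0.1410
  A=0.0523, B=-0.3299, C=(l²−L²−A²−y'²−z²)/(2L)=-0.1719
  √(A²+B²)=0.3340;  θ3 = -1.4134+2.1113 ≈ 0.6978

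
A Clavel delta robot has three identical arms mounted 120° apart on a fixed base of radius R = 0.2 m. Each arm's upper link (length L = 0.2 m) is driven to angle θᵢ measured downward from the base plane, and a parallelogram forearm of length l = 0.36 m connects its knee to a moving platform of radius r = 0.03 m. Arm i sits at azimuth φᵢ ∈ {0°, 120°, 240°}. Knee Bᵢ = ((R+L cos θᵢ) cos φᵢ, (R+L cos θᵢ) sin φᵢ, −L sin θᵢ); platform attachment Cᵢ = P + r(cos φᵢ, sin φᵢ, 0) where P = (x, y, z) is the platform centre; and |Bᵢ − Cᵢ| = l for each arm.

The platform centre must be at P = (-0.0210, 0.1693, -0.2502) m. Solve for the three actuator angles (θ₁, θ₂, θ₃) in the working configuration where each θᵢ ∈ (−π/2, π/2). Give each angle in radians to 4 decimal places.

arm 1 (φ=0.0°): x'=-0.0210, y'=0.1693
  A cos θ + B sin θ = C:  0.1910·cos θ + -0.2502·sin θ = -0.0954
  √(A²+B²)=0.3148;  θ1 = -0.9188+1.8786 ≈ 0.9598
rotate P by −φ2: (0.1571, -0.0665, -0.2502)
  A cos θ + B sin θ = C:  0.0129·cos θ + -0.2502·sin θ = 0.0560
  √(A²+B²)=0.2505;  θ2 = -1.5194+1.3452 ≈ -0.1742
arm 3 (φ=240.0°): x'=-0.1361, y'=-0.1028
  A cos θ + B sin θ = C:  0.3061·cos θ + -0.2502·sin θ = -0.1932
  θ3 = atan2(B,A) + arccos(C/0.3954) = 1.3962

θ₁ = 0.9598, θ₂ = -0.1742, θ₃ = 1.3962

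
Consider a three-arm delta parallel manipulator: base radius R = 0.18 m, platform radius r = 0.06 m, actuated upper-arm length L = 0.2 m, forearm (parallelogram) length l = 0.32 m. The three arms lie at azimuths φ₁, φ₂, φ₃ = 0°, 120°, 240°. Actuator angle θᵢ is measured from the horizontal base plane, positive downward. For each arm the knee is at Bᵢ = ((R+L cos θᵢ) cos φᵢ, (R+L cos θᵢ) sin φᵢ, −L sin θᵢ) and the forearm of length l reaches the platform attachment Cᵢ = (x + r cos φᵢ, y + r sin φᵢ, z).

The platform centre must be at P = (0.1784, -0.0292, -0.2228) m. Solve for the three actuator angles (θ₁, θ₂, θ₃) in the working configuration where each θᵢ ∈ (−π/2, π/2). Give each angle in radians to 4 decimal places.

φ1=0.0° → target in arm frame (0.1784, -0.0292)
  e−x'=-0.0584;  (l²−L²−(e−x')²−y'²−z²)/2L = 0.0212
  θ1 = atan2(B,A) + arccos(C/0.2303) = -0.3487
arm 2 (φ=120.0°): x'=-0.1145, y'=-0.1399
  A=0.2345, B=-0.2228, C=(l²−L²−A²−y'²−z²)/(2L)=-0.1545
  γ=atan2(-0.2228,0.2345)=-0.7598;  ψ=arccos(-0.4776)=2.0687;  θ2=γ+ψ≈1.3089
rotate P by −φ3: (-0.0639, 0.1691, -0.2228)
  e−x'=0.1839;  (l²−L²−(e−x')²−y'²−z²)/2L = -0.1241
  θ3 = atan2(B,A) + arccos(C/0.2889) = 1.1342

θ₁ = -0.3487, θ₂ = 1.3089, θ₃ = 1.1342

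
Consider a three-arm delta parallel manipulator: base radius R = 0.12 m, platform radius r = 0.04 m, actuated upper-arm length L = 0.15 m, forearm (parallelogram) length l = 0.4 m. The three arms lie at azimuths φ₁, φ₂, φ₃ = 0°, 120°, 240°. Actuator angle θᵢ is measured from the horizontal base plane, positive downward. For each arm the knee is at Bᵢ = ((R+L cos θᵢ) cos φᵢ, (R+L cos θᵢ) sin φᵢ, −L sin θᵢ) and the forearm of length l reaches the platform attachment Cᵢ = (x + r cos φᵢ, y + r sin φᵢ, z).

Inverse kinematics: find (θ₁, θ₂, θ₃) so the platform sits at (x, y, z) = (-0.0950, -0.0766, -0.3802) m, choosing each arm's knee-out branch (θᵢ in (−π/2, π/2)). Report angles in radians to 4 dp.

θ₁ = 0.7855, θ₂ = 0.5237, θ₃ = -0.0002

φ1=0.0° → target in arm frame (-0.0950, -0.0766)
  e−x'=0.1750;  (l²−L²−(e−x')²−y'²−z²)/2L = -0.1451
  γ=atan2(-0.3802,0.1750)=-1.1394;  ψ=arccos(-0.3468)=1.9249;  θ1=γ+ψ≈0.7855
rotate P by −φ2: (-0.0188, 0.1206, -0.3802)
  A=0.0988, B=-0.3802, C=(l²−L²−A²−y'²−z²)/(2L)=-0.1045
  γ=atan2(-0.3802,0.0988)=-1.3165;  ψ=arccos(-0.2661)=1.8401;  θ2=γ+ψ≈0.5237
arm 3 (φ=240.0°): x'=0.1138, y'=-0.0440
  A cos θ + B sin θ = C:  -0.0338·cos θ + -0.3802·sin θ = -0.0338
  γ=atan2(-0.3802,-0.0338)=-1.6596;  ψ=arccos(-0.0885)=1.6594;  θ3=γ+ψ≈-0.0002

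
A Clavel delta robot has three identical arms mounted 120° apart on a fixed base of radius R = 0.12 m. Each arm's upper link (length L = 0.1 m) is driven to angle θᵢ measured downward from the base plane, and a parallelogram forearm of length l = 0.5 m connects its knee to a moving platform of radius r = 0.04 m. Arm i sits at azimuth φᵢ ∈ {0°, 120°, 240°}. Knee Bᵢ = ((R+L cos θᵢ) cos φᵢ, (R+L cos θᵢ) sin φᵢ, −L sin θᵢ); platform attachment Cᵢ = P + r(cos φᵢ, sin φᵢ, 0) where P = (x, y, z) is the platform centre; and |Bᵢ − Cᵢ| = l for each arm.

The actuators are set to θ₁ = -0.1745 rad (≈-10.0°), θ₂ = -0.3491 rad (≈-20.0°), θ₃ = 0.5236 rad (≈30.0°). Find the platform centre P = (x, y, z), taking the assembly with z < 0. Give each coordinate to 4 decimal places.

(0.0469, 0.1302, -0.4471)

φ1=0.0°: virtual centre (0.1785, 0.0000, 0.0174), radius l
φ2=120.0°: virtual centre (-0.0870, 0.1507, 0.0342), radius l
centre 3 = (0.1666·cos240.0°, 0.1666·sin240.0°, -0.0500) = (-0.0833, -0.1443, -0.0500)
|centre ₂|²−|centre ₁|² = -0.0007;  |centre ₃|²−|centre ₁|² = -0.0019
[-0.5309 0.3013 0.0337]·P = -0.0007;  [-0.5236 -0.2886 -0.1347]·P = -0.0019
det = 0.3110;  x = 0.0025+-0.0993z,  y = 0.0020+-0.2867z
sphere 1 gives Az²+Bz+C=0 with A=1.0921, B=-0.0009, C=-0.2187;  B²−4AC=0.9555;  roots -0.4471, 0.4480;  negative root z = -0.4471
x = 0.0469, y = 0.1302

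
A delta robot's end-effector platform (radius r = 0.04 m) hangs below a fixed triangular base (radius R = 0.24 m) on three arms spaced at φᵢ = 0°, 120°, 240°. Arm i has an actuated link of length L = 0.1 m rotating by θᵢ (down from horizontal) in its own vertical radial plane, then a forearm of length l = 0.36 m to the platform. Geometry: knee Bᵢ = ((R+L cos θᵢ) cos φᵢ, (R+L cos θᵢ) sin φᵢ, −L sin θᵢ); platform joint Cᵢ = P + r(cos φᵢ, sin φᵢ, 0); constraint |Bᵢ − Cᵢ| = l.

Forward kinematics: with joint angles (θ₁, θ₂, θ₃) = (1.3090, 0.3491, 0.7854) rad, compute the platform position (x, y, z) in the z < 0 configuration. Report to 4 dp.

φ1=0.0°: virtual centre (0.2259, 0.0000, -0.0966), radius l
φ2=120.0°: virtual centre (-0.1470, 0.2546, -0.0342), radius l
centre 3 = (0.2707·cos240.0°, 0.2707·sin240.0°, -0.0707) = (-0.1354, -0.2344, -0.0707)
subtract pairs → two planes through P
[-0.7457 0.5092 0.1248]·P = 0.0272;  [-0.7225 -0.4689 0.0518]·P = 0.0179
det = 0.7175;  x = -0.0305+0.1183z,  y = 0.0088+-0.0718z
into |P−centre ₁|² = l²: 1.0191z² + 0.1313z + -0.0544 = 0;  Δ = 0.2392;  z = -0.3044 or 0.1755 → z<0 root = -0.3044
x = -0.0665, y = 0.0306

(-0.0665, 0.0306, -0.3044)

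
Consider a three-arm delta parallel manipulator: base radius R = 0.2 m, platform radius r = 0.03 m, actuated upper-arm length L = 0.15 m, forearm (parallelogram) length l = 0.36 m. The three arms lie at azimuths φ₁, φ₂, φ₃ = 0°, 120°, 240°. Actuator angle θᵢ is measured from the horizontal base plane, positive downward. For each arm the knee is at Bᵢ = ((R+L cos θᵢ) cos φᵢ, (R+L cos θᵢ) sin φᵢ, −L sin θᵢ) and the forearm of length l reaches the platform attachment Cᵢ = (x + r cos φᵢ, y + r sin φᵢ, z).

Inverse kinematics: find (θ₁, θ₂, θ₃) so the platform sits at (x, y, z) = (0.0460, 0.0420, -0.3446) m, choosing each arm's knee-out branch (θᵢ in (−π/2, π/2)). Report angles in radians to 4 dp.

arm 1 (φ=0.0°): x'=0.0460, y'=0.0420
  A=0.1240, B=-0.3446, C=(l²−L²−A²−y'²−z²)/(2L)=-0.0960
  γ=atan2(-0.3446,0.1240)=-1.2254;  ψ=arccos(-0.2620)=1.8359;  θ1=γ+ψ≈0.6105
φ2=120.0° → target in arm frame (0.0134, -0.0608)
  e−x'=0.1566;  (l²−L²−(e−x')²−y'²−z²)/2L = -0.1329
  √(A²+B²)=0.3785;  θ2 = -1.1442+1.9297 ≈ 0.7855
φ3=240.0° → target in arm frame (-0.0594, 0.0188)
  e−x'=0.2294;  (l²−L²−(e−x')²−y'²−z²)/2L = -0.2154
  √(A²+B²)=0.4140;  θ3 = -0.9835+2.1180 ≈ 1.1345

θ₁ = 0.6105, θ₂ = 0.7855, θ₃ = 1.1345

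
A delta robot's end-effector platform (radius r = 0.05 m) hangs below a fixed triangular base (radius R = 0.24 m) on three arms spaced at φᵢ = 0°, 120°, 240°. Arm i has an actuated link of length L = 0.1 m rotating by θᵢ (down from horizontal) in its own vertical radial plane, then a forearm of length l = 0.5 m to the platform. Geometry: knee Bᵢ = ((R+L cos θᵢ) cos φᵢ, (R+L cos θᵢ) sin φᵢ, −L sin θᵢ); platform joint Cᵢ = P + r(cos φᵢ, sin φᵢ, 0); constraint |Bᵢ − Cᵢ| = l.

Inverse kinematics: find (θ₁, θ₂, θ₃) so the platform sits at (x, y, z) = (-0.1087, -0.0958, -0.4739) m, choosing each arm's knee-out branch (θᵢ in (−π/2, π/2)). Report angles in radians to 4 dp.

φ1=0.0° → target in arm frame (-0.1087, -0.0958)
  A=0.2987, B=-0.4739, C=(l²−L²−A²−y'²−z²)/(2L)=-0.4149
  γ=atan2(-0.4739,0.2987)=-1.0084;  ψ=arccos(-0.7407)=2.4048;  θ1=γ+ψ≈1.3965
arm 2 (φ=120.0°): x'=-0.0286, y'=0.1420
  A cos θ + B sin θ = C:  0.2186·cos θ + -0.4739·sin θ = -0.2627
  θ2 = atan2(B,A) + arccos(C/0.5219) = 0.9598
arm 3 (φ=240.0°): x'=0.1373, y'=-0.0462
  e−x'=0.0527;  (l²−L²−(e−x')²−y'²−z²)/2L = 0.0525
  θ3 = atan2(B,A) + arccos(C/0.4768) = 0.0003

θ₁ = 1.3965, θ₂ = 0.9598, θ₃ = 0.0003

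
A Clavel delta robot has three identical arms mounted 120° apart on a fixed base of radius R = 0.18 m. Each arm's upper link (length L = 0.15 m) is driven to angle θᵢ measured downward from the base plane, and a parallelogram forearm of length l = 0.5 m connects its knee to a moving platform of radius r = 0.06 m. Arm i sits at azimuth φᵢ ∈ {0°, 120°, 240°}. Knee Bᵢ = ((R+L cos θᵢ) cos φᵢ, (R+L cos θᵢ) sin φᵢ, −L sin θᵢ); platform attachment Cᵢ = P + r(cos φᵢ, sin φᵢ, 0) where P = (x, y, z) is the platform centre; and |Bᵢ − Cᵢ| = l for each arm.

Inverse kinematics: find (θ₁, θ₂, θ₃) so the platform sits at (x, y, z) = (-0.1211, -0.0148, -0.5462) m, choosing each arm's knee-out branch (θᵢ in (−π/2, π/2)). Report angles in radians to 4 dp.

arm 1 (φ=0.0°): x'=-0.1211, y'=-0.0148
  A=0.2411, B=-0.5462, C=(l²−L²−A²−y'²−z²)/(2L)=-0.4306
  γ=atan2(-0.5462,0.2411)=-1.1551;  ψ=arccos(-0.7212)=2.3764;  θ1=γ+ψ≈1.2213
arm 2 (φ=120.0°): x'=0.0477, y'=0.1123
  A cos θ + B sin θ = C:  0.0723·cos θ + -0.5462·sin θ = -0.2955
  √(A²+B²)=0.5510;  θ2 = -1.4393+2.1370 ≈ 0.6977
φ3=240.0° → target in arm frame (0.0734, -0.0975)
  e−x'=0.0466;  (l²−L²−(e−x')²−y'²−z²)/2L = -0.2750
  γ=atan2(-0.5462,0.0466)=-1.4856;  ψ=arccos(-0.5017)=2.0964;  θ3=γ+ψ≈0.6108

θ₁ = 1.2213, θ₂ = 0.6977, θ₃ = 0.6108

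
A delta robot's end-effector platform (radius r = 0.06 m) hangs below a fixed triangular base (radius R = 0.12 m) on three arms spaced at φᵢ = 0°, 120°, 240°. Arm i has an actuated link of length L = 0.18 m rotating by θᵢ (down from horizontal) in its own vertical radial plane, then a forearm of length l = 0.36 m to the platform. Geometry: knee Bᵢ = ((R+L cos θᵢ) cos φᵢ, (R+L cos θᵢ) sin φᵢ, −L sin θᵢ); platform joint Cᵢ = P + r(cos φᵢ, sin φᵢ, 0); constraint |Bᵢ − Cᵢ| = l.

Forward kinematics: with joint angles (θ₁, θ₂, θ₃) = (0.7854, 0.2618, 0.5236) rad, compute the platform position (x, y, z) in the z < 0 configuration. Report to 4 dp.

S1 = (0.1873·cos0.0°, 0.1873·sin0.0°, -0.1273) = (0.1873, 0.0000, -0.1273)
φ2=120.0°: virtual centre (-0.1169, 0.2025, -0.0466), radius l
φ3=240.0°: virtual centre (-0.1079, -0.1870, -0.0900), radius l
eliminate P² terms by subtracting sphere 1 from 2 and 3
plane₁₂: -0.6084x+0.4051y+0.1614z = 0.0056
det = 0.4667;  x = -0.0075+0.1940z,  y = 0.0026+-0.1070z
quadratic in z: (1.0491)z²+(0.1784)z+(-0.0755)=0, √Δ=0.5904 → z ∈ {-0.3664, 0.1963}; z = -0.3664 (taking z<0)
x = -0.0786, y = 0.0418

(-0.0786, 0.0418, -0.3664)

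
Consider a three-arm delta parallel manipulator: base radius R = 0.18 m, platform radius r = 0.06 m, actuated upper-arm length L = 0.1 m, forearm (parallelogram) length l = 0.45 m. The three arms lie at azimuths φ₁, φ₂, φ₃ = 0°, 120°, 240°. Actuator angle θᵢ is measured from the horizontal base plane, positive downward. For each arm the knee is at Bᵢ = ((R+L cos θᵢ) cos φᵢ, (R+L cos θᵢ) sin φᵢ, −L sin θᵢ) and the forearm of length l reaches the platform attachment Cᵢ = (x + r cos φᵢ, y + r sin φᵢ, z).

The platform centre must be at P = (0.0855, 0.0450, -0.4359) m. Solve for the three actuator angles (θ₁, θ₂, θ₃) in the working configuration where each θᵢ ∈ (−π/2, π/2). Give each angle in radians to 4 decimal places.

rotate P by −φ1: (0.0855, 0.0450, -0.4359)
  A=0.0345, B=-0.4359, C=(l²−L²−A²−y'²−z²)/(2L)=-0.0036
  θ1 = atan2(B,A) + arccos(C/0.4373) = 0.0873
arm 2 (φ=120.0°): x'=-0.0038, y'=-0.0965
  A=0.1238, B=-0.4359, C=(l²−L²−A²−y'²−z²)/(2L)=-0.1108
  θ2 = atan2(B,A) + arccos(C/0.4531) = 0.5236
rotate P by −φ3: (-0.0817, 0.0515, -0.4359)
  e−x'=0.2017;  (l²−L²−(e−x')²−y'²−z²)/2L = -0.2043
  γ=atan2(-0.4359,0.2017)=-1.1374;  ψ=arccos(-0.4253)=2.0101;  θ3=γ+ψ≈0.8727

θ₁ = 0.0873, θ₂ = 0.5236, θ₃ = 0.8727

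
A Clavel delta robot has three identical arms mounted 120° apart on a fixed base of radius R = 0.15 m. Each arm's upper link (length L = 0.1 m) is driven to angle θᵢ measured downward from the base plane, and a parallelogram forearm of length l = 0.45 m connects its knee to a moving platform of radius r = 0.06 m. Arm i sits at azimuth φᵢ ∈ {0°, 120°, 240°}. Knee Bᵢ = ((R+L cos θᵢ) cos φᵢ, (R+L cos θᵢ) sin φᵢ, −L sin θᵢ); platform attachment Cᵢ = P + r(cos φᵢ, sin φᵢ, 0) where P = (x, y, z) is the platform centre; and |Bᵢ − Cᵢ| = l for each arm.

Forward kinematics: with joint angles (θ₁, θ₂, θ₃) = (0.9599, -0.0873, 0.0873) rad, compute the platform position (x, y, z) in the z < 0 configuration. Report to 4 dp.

(-0.1557, 0.0220, -0.4138)

φ1=0.0°: virtual centre (0.1474, 0.0000, -0.0819), radius l
arm 2 at φ=120.0°: ρ2 = 0.1896;  O2 = (-0.0948, 0.1642, 0.0087)
O3 = (0.1896·cos240.0°, 0.1896·sin240.0°, -0.0087) = (-0.0948, -0.1642, -0.0087)
|O₂|²−|O₁|² = 0.0076;  |O₃|²−|O₁|² = 0.0076
linear system: -0.4843x+0.3284y = 0.0076−0.1813z; -0.4843x+-0.3284y = 0.0076−0.1464z
Cramer: x(z) = -0.0157+0.3382z;  y(z) = 0.0000-0.0531z
into |P−O₁|² = l²: 1.1172z² + 0.0535z + -0.1692 = 0;  Δ = 0.7590;  z = -0.4138 or 0.3659 → z<0 root = -0.4138
x = -0.1557, y = 0.0220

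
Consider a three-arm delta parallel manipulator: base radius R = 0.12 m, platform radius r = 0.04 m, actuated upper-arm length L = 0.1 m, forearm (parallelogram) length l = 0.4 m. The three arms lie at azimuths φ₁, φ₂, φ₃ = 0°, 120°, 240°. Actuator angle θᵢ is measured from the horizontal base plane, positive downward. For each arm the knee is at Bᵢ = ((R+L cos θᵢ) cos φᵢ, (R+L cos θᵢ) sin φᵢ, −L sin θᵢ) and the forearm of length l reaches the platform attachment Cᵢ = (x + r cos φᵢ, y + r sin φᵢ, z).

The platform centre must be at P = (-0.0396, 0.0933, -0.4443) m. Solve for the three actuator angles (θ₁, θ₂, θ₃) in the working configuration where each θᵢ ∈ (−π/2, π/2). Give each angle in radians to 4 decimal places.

θ₁ = 1.1342, θ₂ = 0.5234, θ₃ = 1.2214

arm 1 (φ=0.0°): x'=-0.0396, y'=0.0933
  A=0.1196, B=-0.4443, C=(l²−L²−A²−y'²−z²)/(2L)=-0.3521
  γ=atan2(-0.4443,0.1196)=-1.3078;  ψ=arccos(-0.7652)=2.4421;  θ1=γ+ψ≈1.1342
arm 2 (φ=120.0°): x'=0.1006, y'=-0.0124
  A=-0.0206, B=-0.4443, C=(l²−L²−A²−y'²−z²)/(2L)=-0.2399
  √(A²+B²)=0.4448;  θ2 = -1.6171+2.1405 ≈ 0.5234
arm 3 (φ=240.0°): x'=-0.0610, y'=-0.0809
  A cos θ + B sin θ = C:  0.1410·cos θ + -0.4443·sin θ = -0.3692
  √(A²+B²)=0.4661;  θ3 = -1.2635+2.4849 ≈ 1.2214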